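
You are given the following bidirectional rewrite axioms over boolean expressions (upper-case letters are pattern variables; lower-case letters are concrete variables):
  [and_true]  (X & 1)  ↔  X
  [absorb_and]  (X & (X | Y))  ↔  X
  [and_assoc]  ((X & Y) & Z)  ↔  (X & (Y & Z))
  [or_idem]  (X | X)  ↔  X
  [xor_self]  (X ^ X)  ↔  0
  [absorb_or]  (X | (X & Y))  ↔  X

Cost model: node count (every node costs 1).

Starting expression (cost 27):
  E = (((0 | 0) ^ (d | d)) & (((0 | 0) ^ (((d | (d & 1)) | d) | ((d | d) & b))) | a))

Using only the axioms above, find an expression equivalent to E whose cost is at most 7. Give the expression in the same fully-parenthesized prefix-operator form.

(1) (d | (d & 1))  =[absorb_or →]=  d    ⊢ (((0 | 0) ^ (d | d)) & (((0 | 0) ^ ((d | d) | ((d | d) & b))) | a))
(2) ((d | d) | ((d | d) & b))  =[absorb_or →]=  (d | d)    ⊢ (((0 | 0) ^ (d | d)) & (((0 | 0) ^ (d | d)) | a))
(3) (((0 | 0) ^ (d | d)) & (((0 | 0) ^ (d | d)) | a))  =[absorb_and →]=  ((0 | 0) ^ (d | d))    ⊢ cost 7, within 7

((0 | 0) ^ (d | d))   [cost 7]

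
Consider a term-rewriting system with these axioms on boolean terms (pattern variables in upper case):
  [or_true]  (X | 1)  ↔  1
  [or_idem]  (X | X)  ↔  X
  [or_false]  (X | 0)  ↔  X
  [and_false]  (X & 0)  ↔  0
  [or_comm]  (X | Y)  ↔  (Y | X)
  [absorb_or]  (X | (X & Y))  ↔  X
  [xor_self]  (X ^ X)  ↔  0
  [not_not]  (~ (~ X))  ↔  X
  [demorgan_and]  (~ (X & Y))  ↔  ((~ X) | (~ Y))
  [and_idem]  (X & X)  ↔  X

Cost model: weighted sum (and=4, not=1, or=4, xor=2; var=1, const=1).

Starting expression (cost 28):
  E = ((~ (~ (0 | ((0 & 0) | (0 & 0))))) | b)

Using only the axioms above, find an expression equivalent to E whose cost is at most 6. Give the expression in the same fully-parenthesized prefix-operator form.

step 1: or_idem (→) rewrites ((0 & 0) | (0 & 0)) into (0 & 0), now ((~ (~ (0 | (0 & 0)))) | b)
step 2: not_not (→) rewrites (~ (~ (0 | (0 & 0)))) into (0 | (0 & 0)), now ((0 | (0 & 0)) | b)
step 3: absorb_or (→) rewrites (0 | (0 & 0)) into 0, reaching cost 6 (bound 6)

(0 | b)   [cost 6]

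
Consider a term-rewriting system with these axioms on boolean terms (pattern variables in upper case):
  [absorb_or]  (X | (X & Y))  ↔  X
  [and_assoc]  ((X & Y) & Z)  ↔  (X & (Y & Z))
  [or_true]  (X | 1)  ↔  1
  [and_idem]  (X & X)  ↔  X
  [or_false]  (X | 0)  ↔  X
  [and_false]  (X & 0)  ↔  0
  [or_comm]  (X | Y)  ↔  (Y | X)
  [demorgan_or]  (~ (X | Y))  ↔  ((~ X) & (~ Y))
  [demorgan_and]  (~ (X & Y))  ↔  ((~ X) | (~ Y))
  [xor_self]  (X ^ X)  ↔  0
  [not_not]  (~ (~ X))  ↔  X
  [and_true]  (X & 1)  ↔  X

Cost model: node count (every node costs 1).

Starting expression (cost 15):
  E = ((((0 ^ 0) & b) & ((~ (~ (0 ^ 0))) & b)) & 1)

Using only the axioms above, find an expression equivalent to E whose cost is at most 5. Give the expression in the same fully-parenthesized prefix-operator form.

((0 ^ 0) & b)   [cost 5]

1. [and_true →] ((((0 ^ 0) & b) & ((~ (~ (0 ^ 0))) & b)) & 1)  →  (((0 ^ 0) & b) & ((~ (~ (0 ^ 0))) & b))
2. [not_not →] (~ (~ (0 ^ 0)))  →  (0 ^ 0);  E = (((0 ^ 0) & b) & ((0 ^ 0) & b))
3. [and_idem →] (((0 ^ 0) & b) & ((0 ^ 0) & b))  →  ((0 ^ 0) & b);  cost 5 ≤ 5, done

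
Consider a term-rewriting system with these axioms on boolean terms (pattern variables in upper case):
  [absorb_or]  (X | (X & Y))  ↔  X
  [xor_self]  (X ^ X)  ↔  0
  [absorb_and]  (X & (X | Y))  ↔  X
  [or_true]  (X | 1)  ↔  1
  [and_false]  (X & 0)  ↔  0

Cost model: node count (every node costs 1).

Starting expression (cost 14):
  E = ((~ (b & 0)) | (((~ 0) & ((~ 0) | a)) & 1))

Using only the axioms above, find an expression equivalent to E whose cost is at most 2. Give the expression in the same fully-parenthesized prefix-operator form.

(~ 0)   [cost 2]

1. [absorb_and →] ((~ 0) & ((~ 0) | a))  →  (~ 0);  E = ((~ (b & 0)) | ((~ 0) & 1))
2. [and_false →] (b & 0)  →  0;  E = ((~ 0) | ((~ 0) & 1))
3. [absorb_or →] ((~ 0) | ((~ 0) & 1))  →  (~ 0);  cost 2 ≤ 2, done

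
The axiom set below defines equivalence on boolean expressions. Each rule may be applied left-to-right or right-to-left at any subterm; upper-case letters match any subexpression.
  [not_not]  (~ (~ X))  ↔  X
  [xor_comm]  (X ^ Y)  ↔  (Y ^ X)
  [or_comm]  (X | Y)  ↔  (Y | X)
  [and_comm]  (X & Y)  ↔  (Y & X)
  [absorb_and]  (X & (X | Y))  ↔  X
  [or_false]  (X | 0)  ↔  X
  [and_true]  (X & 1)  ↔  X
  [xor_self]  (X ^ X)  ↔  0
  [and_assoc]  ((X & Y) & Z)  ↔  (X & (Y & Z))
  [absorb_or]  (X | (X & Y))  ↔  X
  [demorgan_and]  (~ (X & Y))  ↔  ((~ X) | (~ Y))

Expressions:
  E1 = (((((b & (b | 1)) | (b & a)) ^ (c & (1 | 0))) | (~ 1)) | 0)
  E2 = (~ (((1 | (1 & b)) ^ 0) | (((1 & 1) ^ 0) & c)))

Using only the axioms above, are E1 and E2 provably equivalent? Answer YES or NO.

NO

Every axiom is a valid identity, so a rewrite proof would force E1 and E2 to agree under every assignment.
At a=0, b=0, c=1: E1 = 1 but E2 = 0; they differ, so no derivation exists.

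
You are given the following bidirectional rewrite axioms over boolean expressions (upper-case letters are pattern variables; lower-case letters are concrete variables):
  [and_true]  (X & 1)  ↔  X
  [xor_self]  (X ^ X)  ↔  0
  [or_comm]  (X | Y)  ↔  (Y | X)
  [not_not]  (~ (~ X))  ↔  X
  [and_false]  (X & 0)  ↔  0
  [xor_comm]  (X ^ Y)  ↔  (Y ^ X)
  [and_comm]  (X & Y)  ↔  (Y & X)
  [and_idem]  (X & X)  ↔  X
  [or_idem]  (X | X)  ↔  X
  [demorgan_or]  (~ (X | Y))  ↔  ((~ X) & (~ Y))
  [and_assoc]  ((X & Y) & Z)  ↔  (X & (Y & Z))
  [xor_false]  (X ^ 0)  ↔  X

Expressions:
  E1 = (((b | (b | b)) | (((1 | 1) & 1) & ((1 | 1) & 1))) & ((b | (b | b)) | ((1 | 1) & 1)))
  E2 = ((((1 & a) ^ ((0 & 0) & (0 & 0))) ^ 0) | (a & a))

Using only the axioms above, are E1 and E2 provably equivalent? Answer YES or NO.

NO

The axioms are sound identities: if E1 ↔* E2 then E1 and E2 evaluate identically under any assignment.
Under a=0, b=0: E1 evaluates to 1, E2 to 0. Distinct ⇒ no rewrite sequence connects them.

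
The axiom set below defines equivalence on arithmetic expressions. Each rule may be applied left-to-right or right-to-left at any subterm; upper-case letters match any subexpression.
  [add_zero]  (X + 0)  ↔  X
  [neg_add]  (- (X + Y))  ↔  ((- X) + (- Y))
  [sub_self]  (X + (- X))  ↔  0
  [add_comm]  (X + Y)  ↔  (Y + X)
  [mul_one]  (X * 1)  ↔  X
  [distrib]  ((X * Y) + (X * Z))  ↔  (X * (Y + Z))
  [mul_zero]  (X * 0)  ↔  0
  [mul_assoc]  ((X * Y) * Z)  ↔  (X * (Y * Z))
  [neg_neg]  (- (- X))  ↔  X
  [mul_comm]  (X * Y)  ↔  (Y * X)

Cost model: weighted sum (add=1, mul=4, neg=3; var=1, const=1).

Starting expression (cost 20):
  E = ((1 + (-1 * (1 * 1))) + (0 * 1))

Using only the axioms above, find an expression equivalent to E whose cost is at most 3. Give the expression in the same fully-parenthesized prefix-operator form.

step 1: mul_one (→) rewrites (1 * 1) into 1, now ((1 + (-1 * 1)) + (0 * 1))
step 2: mul_one (→) rewrites (0 * 1) into 0, now ((1 + (-1 * 1)) + 0)
step 3: add_zero (→) rewrites ((1 + (-1 * 1)) + 0) into (1 + (-1 * 1))
step 4: mul_one (→) rewrites (-1 * 1) into -1, reaching cost 3 (bound 3)

(1 + -1)   [cost 3]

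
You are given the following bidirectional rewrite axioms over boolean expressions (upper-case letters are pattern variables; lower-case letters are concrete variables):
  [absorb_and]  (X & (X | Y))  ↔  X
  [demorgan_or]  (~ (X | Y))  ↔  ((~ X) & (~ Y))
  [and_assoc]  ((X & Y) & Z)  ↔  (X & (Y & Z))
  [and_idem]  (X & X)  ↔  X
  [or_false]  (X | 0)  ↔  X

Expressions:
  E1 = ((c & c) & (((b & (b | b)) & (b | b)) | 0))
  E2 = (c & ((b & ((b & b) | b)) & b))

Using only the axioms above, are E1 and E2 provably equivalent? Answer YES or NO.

YES

(1) (b & (b | b))  =[absorb_and →]=  b    ⊢ ((c & c) & ((b & (b | b)) | 0))
(2) ((b & (b | b)) | 0)  =[or_false →]=  (b & (b | b))    ⊢ ((c & c) & (b & (b | b)))
(3) (b & (b | b))  =[absorb_and →]=  b    ⊢ ((c & c) & b)
(4) (c & c)  =[and_idem →]=  c    ⊢ (c & b)
(5) b  =[and_idem ←]=  (b & b)    ⊢ (c & (b & b))
(6) b  =[absorb_and ←]=  (b & (b | b))    ⊢ (c & ((b & (b | b)) & b))
(7) b  =[and_idem ←]=  (b & b)    ⊢ E2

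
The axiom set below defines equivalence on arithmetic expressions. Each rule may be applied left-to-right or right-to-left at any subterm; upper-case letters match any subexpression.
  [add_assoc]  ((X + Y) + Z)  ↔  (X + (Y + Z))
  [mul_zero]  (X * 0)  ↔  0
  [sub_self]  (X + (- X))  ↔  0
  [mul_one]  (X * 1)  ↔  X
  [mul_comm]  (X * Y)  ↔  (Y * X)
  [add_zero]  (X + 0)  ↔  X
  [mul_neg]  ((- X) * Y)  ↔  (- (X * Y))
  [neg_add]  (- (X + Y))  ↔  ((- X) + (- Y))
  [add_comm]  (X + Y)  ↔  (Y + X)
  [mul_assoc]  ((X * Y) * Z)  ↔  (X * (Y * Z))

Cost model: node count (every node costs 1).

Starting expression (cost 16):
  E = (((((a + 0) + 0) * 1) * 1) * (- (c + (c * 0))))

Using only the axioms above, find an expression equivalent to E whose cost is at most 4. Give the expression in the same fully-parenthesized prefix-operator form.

(1) ((((a + 0) + 0) * 1) * 1)  =[mul_one →]=  (((a + 0) + 0) * 1)    ⊢ ((((a + 0) + 0) * 1) * (- (c + (c * 0))))
(2) (((a + 0) + 0) * 1)  =[mul_one →]=  ((a + 0) + 0)    ⊢ (((a + 0) + 0) * (- (c + (c * 0))))
(3) (a + 0)  =[add_zero →]=  a    ⊢ ((a + 0) * (- (c + (c * 0))))
(4) (c * 0)  =[mul_zero →]=  0    ⊢ ((a + 0) * (- (c + 0)))
(5) (a + 0)  =[add_zero →]=  a    ⊢ (a * (- (c + 0)))
(6) (c + 0)  =[add_zero →]=  c    ⊢ cost 4, within 4

(a * (- c))   [cost 4]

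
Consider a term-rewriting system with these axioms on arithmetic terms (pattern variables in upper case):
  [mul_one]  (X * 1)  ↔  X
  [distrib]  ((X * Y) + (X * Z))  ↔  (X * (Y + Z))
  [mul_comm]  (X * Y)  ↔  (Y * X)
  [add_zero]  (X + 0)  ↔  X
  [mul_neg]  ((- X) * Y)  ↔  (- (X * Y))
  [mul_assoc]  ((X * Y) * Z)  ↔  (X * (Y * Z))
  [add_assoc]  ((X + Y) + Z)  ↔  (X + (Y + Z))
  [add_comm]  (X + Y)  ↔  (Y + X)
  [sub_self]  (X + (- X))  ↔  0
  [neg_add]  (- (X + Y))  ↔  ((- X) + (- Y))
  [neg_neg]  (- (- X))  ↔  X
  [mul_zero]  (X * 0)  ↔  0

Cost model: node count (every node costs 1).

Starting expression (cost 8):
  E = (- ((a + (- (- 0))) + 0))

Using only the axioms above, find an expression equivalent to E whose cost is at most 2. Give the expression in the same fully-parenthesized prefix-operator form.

(1) (- (- 0))  =[neg_neg →]=  0    ⊢ (- ((a + 0) + 0))
(2) ((a + 0) + 0)  =[add_comm →]=  (0 + (a + 0))    ⊢ (- (0 + (a + 0)))
(3) (a + 0)  =[add_zero →]=  a    ⊢ (- (0 + a))
(4) (0 + a)  =[add_comm →]=  (a + 0)    ⊢ (- (a + 0))
(5) (a + 0)  =[add_zero →]=  a    ⊢ cost 2, within 2

(- a)   [cost 2]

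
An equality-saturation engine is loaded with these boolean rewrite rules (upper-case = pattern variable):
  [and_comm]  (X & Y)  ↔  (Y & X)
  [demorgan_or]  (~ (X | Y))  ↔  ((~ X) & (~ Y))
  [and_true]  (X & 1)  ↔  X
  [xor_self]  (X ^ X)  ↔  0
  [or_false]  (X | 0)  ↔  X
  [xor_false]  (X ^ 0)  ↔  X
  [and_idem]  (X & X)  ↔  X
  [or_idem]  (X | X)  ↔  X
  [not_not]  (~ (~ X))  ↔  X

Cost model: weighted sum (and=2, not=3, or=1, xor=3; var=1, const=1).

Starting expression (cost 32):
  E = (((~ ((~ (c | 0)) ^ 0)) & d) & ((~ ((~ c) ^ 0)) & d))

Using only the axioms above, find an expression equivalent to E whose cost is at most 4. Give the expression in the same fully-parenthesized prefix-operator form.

(c & d)   [cost 4]

step 1: or_false (→) rewrites (c | 0) into c, now (((~ ((~ c) ^ 0)) & d) & ((~ ((~ c) ^ 0)) & d))
step 2: and_idem (→) rewrites (((~ ((~ c) ^ 0)) & d) & ((~ ((~ c) ^ 0)) & d)) into ((~ ((~ c) ^ 0)) & d)
step 3: xor_false (→) rewrites ((~ c) ^ 0) into (~ c), now ((~ (~ c)) & d)
step 4: not_not (→) rewrites (~ (~ c)) into c, reaching cost 4 (bound 4)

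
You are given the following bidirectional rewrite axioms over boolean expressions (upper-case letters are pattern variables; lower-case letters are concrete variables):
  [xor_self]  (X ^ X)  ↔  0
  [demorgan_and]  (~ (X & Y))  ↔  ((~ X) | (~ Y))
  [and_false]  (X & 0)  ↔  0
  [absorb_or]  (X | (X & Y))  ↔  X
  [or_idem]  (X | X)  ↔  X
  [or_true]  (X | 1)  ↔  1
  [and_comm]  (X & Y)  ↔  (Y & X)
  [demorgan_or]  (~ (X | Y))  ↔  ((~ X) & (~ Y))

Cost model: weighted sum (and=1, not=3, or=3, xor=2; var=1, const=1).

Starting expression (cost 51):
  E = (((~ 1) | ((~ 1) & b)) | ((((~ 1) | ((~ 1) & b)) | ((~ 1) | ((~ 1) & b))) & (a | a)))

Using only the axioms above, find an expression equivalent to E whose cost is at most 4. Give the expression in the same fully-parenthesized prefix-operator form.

1. [or_idem →] (((~ 1) | ((~ 1) & b)) | ((~ 1) | ((~ 1) & b)))  →  ((~ 1) | ((~ 1) & b));  E = (((~ 1) | ((~ 1) & b)) | (((~ 1) | ((~ 1) & b)) & (a | a)))
2. [or_idem →] (a | a)  →  a;  E = (((~ 1) | ((~ 1) & b)) | (((~ 1) | ((~ 1) & b)) & a))
3. [absorb_or →] (((~ 1) | ((~ 1) & b)) | (((~ 1) | ((~ 1) & b)) & a))  →  ((~ 1) | ((~ 1) & b))
4. [absorb_or →] ((~ 1) | ((~ 1) & b))  →  (~ 1);  cost 4 ≤ 4, done

(~ 1)   [cost 4]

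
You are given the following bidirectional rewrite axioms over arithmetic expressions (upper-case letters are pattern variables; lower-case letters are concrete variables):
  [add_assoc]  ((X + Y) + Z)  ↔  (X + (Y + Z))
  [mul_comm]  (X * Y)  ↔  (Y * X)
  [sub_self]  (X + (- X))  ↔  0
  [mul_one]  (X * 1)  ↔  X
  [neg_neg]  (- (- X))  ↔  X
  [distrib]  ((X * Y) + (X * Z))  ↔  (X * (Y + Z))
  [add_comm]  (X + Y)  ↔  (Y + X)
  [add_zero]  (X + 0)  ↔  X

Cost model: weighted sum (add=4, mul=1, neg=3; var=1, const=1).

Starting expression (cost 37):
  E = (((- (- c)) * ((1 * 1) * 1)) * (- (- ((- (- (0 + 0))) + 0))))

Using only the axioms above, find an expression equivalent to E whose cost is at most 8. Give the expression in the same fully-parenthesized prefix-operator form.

(c * (0 + 0))   [cost 8]

1. [neg_neg →] (- (- ((- (- (0 + 0))) + 0)))  →  ((- (- (0 + 0))) + 0);  E = (((- (- c)) * ((1 * 1) * 1)) * ((- (- (0 + 0))) + 0))
2. [neg_neg →] (- (- (0 + 0)))  →  (0 + 0);  E = (((- (- c)) * ((1 * 1) * 1)) * ((0 + 0) + 0))
3. [add_zero →] ((0 + 0) + 0)  →  (0 + 0);  E = (((- (- c)) * ((1 * 1) * 1)) * (0 + 0))
4. [mul_one →] (1 * 1)  →  1;  E = (((- (- c)) * (1 * 1)) * (0 + 0))
5. [mul_one →] (1 * 1)  →  1;  E = (((- (- c)) * 1) * (0 + 0))
6. [mul_one →] ((- (- c)) * 1)  →  (- (- c));  E = ((- (- c)) * (0 + 0))
7. [neg_neg →] (- (- c))  →  c;  cost 8 ≤ 8, done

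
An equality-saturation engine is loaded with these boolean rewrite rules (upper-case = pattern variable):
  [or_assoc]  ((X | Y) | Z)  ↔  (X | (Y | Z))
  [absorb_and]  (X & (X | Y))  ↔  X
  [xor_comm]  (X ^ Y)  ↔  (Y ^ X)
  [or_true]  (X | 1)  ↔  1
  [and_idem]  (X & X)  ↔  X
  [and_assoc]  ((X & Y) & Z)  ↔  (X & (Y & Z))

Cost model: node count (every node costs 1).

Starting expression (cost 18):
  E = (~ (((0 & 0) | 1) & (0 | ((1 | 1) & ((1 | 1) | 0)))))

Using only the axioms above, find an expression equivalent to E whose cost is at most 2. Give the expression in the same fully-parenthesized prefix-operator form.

(~ 1)   [cost 2]

step 1: absorb_and (→) rewrites ((1 | 1) & ((1 | 1) | 0)) into (1 | 1), now (~ (((0 & 0) | 1) & (0 | (1 | 1))))
step 2: and_idem (→) rewrites (0 & 0) into 0, now (~ ((0 | 1) & (0 | (1 | 1))))
step 3: or_true (→) rewrites (1 | 1) into 1, now (~ ((0 | 1) & (0 | 1)))
step 4: and_idem (→) rewrites ((0 | 1) & (0 | 1)) into (0 | 1), now (~ (0 | 1))
step 5: or_true (→) rewrites (0 | 1) into 1, reaching cost 2 (bound 2)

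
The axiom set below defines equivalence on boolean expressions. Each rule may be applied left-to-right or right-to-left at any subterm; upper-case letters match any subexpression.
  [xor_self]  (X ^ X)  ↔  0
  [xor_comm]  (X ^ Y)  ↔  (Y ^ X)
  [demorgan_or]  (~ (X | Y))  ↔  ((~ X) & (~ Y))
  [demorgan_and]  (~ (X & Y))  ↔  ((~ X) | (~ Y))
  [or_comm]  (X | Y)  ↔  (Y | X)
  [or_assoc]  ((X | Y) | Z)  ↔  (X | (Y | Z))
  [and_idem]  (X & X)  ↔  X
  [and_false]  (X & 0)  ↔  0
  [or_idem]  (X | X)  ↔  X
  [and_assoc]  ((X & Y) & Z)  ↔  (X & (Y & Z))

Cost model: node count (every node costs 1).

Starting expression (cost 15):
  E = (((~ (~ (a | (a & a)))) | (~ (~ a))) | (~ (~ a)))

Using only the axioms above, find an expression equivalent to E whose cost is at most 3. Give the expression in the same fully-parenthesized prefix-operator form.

(~ (~ a))   [cost 3]

(1) (a & a)  =[and_idem →]=  a    ⊢ (((~ (~ (a | a))) | (~ (~ a))) | (~ (~ a)))
(2) (a | a)  =[or_idem →]=  a    ⊢ (((~ (~ a)) | (~ (~ a))) | (~ (~ a)))
(3) ((~ (~ a)) | (~ (~ a)))  =[or_idem →]=  (~ (~ a))    ⊢ ((~ (~ a)) | (~ (~ a)))
(4) ((~ (~ a)) | (~ (~ a)))  =[or_idem →]=  (~ (~ a))    ⊢ cost 3, within 3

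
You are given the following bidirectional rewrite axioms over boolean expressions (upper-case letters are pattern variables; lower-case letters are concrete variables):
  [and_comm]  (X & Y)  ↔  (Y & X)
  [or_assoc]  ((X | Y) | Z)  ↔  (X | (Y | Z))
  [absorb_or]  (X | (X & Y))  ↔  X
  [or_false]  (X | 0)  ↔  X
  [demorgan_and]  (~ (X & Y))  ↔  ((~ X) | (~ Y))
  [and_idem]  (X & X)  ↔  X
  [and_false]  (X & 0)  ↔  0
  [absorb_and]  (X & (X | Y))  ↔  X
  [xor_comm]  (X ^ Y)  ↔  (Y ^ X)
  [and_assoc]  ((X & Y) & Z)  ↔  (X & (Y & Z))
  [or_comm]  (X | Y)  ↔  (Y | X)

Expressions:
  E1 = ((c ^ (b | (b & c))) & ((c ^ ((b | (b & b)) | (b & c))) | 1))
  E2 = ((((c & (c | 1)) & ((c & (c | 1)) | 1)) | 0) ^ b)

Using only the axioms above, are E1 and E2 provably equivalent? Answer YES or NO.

YES

(1) (b | (b & b))  =[absorb_or →]=  b    ⊢ ((c ^ (b | (b & c))) & ((c ^ (b | (b & c))) | 1))
(2) ((c ^ (b | (b & c))) & ((c ^ (b | (b & c))) | 1))  =[absorb_and →]=  (c ^ (b | (b & c)))
(3) (b | (b & c))  =[absorb_or →]=  b    ⊢ (c ^ b)
(4) c  =[absorb_and ←]=  (c & (c | 1))    ⊢ ((c & (c | 1)) ^ b)
(5) (c & (c | 1))  =[absorb_and ←]=  ((c & (c | 1)) & ((c & (c | 1)) | 1))    ⊢ (((c & (c | 1)) & ((c & (c | 1)) | 1)) ^ b)
(6) ((c & (c | 1)) & ((c & (c | 1)) | 1))  =[or_false ←]=  (((c & (c | 1)) & ((c & (c | 1)) | 1)) | 0)    ⊢ E2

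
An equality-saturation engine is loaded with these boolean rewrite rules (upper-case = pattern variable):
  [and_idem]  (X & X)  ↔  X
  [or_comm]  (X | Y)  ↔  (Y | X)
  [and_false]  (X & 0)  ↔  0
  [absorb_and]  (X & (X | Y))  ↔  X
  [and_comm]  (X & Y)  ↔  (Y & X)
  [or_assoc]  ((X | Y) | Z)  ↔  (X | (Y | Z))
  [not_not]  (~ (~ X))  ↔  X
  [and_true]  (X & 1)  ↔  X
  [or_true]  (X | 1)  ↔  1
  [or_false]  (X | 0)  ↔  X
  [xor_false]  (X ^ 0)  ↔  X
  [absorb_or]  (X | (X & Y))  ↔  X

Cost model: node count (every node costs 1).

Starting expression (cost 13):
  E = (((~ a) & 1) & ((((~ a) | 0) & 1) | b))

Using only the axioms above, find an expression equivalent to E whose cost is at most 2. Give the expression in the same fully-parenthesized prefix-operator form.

step 1: or_false (→) rewrites ((~ a) | 0) into (~ a), now (((~ a) & 1) & (((~ a) & 1) | b))
step 2: absorb_and (→) rewrites (((~ a) & 1) & (((~ a) & 1) | b)) into ((~ a) & 1)
step 3: and_true (→) rewrites ((~ a) & 1) into (~ a), reaching cost 2 (bound 2)

(~ a)   [cost 2]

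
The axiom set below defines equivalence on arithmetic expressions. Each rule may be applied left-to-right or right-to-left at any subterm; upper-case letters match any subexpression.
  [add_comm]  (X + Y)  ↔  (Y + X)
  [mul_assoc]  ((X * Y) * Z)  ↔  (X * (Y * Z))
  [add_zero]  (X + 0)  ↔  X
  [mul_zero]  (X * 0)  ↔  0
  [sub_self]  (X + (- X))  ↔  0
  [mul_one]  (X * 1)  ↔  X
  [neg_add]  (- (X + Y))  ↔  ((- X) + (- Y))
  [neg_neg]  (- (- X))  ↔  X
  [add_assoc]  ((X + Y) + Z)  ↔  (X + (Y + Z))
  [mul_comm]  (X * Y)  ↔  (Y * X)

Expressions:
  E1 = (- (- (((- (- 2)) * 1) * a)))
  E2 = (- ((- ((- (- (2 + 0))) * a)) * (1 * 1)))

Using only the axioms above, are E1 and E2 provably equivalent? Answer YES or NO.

YES

(1) (- (- 2))  =[neg_neg →]=  2    ⊢ (- (- ((2 * 1) * a)))
(2) (2 * 1)  =[mul_one →]=  2    ⊢ (- (- (2 * a)))
(3) (- (2 * a))  =[mul_one ←]=  ((- (2 * a)) * 1)    ⊢ (- ((- (2 * a)) * 1))
(4) 1  =[mul_one ←]=  (1 * 1)    ⊢ (- ((- (2 * a)) * (1 * 1)))
(5) 2  =[add_zero ←]=  (2 + 0)    ⊢ (- ((- ((2 + 0) * a)) * (1 * 1)))
(6) (2 + 0)  =[neg_neg ←]=  (- (- (2 + 0)))    ⊢ E2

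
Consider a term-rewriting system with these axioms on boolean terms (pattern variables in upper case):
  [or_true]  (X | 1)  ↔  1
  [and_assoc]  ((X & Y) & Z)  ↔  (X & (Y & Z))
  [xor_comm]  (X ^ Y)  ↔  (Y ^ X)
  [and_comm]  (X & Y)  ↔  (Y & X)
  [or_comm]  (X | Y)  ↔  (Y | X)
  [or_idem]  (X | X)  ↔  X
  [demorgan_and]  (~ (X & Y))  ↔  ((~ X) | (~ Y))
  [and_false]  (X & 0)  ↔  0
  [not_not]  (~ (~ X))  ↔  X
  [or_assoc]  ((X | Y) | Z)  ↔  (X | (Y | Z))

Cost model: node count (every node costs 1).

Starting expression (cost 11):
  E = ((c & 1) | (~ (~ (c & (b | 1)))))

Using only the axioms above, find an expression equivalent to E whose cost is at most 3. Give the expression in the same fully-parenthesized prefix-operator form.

(1) (~ (~ (c & (b | 1))))  =[not_not →]=  (c & (b | 1))    ⊢ ((c & 1) | (c & (b | 1)))
(2) (b | 1)  =[or_true →]=  1    ⊢ ((c & 1) | (c & 1))
(3) ((c & 1) | (c & 1))  =[or_idem →]=  (c & 1)    ⊢ cost 3, within 3

(c & 1)   [cost 3]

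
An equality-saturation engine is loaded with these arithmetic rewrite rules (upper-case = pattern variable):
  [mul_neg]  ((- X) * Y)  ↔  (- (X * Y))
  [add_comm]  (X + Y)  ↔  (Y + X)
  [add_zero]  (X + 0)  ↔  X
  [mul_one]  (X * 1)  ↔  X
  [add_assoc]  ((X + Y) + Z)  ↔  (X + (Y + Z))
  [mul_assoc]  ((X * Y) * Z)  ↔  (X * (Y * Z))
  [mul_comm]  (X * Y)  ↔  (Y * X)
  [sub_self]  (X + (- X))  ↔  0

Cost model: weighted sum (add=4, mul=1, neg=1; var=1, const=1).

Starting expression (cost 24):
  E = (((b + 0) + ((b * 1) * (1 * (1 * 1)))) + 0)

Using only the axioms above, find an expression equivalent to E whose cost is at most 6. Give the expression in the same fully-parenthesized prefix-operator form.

1. [mul_one →] (1 * 1)  →  1;  E = (((b + 0) + ((b * 1) * (1 * 1))) + 0)
2. [add_zero →] (((b + 0) + ((b * 1) * (1 * 1))) + 0)  →  ((b + 0) + ((b * 1) * (1 * 1)))
3. [mul_one →] (1 * 1)  →  1;  E = ((b + 0) + ((b * 1) * 1))
4. [mul_one →] ((b * 1) * 1)  →  (b * 1);  E = ((b + 0) + (b * 1))
5. [add_zero →] (b + 0)  →  b;  E = (b + (b * 1))
6. [mul_one →] (b * 1)  →  b;  cost 6 ≤ 6, done

(b + b)   [cost 6]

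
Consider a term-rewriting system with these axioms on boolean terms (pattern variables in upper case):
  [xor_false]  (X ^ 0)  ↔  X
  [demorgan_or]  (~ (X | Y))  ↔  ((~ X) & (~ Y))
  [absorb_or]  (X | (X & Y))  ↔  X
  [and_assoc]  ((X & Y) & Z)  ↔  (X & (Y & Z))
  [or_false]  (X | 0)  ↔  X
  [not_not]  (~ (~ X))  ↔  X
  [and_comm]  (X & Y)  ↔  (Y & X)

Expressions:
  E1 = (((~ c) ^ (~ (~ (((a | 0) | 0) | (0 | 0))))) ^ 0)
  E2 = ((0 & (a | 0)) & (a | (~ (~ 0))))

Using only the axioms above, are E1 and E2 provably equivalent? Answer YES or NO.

The axioms are sound identities: if E1 ↔* E2 then E1 and E2 evaluate identically under any assignment.
Under a=0, c=0: E1 evaluates to 1, E2 to 0. Distinct ⇒ no rewrite sequence connects them.

NO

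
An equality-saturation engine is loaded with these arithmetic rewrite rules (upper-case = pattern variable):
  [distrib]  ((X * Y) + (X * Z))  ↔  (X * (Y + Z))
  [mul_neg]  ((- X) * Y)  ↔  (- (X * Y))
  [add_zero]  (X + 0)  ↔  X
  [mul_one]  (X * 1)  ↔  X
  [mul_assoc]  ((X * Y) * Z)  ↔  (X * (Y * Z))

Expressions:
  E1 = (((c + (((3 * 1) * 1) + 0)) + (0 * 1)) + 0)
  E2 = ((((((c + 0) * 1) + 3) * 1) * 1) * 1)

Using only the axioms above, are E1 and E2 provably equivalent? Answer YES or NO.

YES

step 1: mul_one (→) rewrites ((3 * 1) * 1) into (3 * 1), now (((c + ((3 * 1) + 0)) + (0 * 1)) + 0)
step 2: mul_one (→) rewrites (3 * 1) into 3, now (((c + (3 + 0)) + (0 * 1)) + 0)
step 3: mul_one (→) rewrites (0 * 1) into 0, now (((c + (3 + 0)) + 0) + 0)
step 4: add_zero (→) rewrites (3 + 0) into 3, now (((c + 3) + 0) + 0)
step 5: add_zero (→) rewrites (((c + 3) + 0) + 0) into ((c + 3) + 0)
step 6: add_zero (→) rewrites ((c + 3) + 0) into (c + 3)
step 7: mul_one (←) rewrites c into (c * 1), now ((c * 1) + 3)
step 8: mul_one (←) rewrites ((c * 1) + 3) into (((c * 1) + 3) * 1)
step 9: mul_one (←) rewrites (((c * 1) + 3) * 1) into ((((c * 1) + 3) * 1) * 1)
step 10: add_zero (←) rewrites c into (c + 0), now (((((c + 0) * 1) + 3) * 1) * 1)
step 11: mul_one (←) rewrites (((((c + 0) * 1) + 3) * 1) * 1) into ((((((c + 0) * 1) + 3) * 1) * 1) * 1), which is E2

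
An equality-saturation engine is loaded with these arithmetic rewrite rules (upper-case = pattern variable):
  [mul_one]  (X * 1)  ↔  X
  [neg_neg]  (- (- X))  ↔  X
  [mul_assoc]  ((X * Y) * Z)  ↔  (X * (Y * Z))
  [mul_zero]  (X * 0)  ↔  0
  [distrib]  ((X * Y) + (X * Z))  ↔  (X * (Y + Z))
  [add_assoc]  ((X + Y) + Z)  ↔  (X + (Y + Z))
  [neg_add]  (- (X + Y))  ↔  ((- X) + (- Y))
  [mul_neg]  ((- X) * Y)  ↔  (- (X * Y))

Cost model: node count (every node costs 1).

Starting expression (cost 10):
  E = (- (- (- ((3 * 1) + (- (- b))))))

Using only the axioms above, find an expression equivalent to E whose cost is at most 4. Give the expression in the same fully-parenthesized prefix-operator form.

step 1: neg_neg (→) rewrites (- (- b)) into b, now (- (- (- ((3 * 1) + b))))
step 2: neg_neg (→) rewrites (- (- (- ((3 * 1) + b)))) into (- ((3 * 1) + b))
step 3: mul_one (→) rewrites (3 * 1) into 3, reaching cost 4 (bound 4)

(- (3 + b))   [cost 4]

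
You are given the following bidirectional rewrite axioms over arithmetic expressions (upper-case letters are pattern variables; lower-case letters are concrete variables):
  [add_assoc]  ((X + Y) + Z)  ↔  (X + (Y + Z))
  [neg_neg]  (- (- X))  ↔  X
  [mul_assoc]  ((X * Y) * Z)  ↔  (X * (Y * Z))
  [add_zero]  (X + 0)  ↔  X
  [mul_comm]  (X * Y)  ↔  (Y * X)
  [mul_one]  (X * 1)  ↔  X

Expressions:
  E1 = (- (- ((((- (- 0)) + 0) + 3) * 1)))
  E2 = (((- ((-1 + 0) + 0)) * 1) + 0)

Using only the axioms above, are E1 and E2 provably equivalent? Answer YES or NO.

NO

Every axiom is a valid identity, so a rewrite proof would force E1 and E2 to agree under every assignment.
At the empty assignment (no variables occur): E1 = 3 but E2 = 1; they differ, so no derivation exists.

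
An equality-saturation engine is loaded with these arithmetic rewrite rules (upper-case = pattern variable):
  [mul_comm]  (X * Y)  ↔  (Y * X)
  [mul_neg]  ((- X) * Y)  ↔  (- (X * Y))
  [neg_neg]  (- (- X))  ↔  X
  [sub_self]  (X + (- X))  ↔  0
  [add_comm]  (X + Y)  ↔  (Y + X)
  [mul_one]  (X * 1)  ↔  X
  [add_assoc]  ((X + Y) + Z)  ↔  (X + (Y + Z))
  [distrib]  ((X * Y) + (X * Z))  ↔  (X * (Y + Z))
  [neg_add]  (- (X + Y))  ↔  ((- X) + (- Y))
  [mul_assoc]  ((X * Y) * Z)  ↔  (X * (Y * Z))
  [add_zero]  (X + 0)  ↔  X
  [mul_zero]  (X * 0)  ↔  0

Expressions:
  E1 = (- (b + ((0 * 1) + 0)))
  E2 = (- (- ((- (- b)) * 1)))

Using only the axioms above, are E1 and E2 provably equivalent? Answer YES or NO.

NO

All listed rules preserve value, hence provable equivalence implies equal values everywhere; look for a separating assignment.
b=1 gives E1 ↦ -1, E2 ↦ 1; values differ ⇒ not provably equivalent.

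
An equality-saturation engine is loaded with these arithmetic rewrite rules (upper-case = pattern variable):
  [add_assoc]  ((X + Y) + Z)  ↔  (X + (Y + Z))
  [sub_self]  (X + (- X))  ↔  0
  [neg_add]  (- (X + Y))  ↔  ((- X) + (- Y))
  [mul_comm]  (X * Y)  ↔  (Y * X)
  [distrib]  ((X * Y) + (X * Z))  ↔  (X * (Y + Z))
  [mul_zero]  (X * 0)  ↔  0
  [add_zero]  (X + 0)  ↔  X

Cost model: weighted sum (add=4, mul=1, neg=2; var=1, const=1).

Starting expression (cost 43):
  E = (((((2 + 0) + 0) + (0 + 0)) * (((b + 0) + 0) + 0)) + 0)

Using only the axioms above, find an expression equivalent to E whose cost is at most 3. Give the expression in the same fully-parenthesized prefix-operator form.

(2 * b)   [cost 3]

1. [add_zero →] (((((2 + 0) + 0) + (0 + 0)) * (((b + 0) + 0) + 0)) + 0)  →  ((((2 + 0) + 0) + (0 + 0)) * (((b + 0) + 0) + 0))
2. [add_zero →] (((b + 0) + 0) + 0)  →  ((b + 0) + 0);  E = ((((2 + 0) + 0) + (0 + 0)) * ((b + 0) + 0))
3. [add_zero →] (2 + 0)  →  2;  E = (((2 + 0) + (0 + 0)) * ((b + 0) + 0))
4. [add_zero →] (b + 0)  →  b;  E = (((2 + 0) + (0 + 0)) * (b + 0))
5. [add_zero →] (2 + 0)  →  2;  E = ((2 + (0 + 0)) * (b + 0))
6. [add_zero →] (0 + 0)  →  0;  E = ((2 + 0) * (b + 0))
7. [add_zero →] (b + 0)  →  b;  E = ((2 + 0) * b)
8. [add_zero →] (2 + 0)  →  2;  cost 3 ≤ 3, done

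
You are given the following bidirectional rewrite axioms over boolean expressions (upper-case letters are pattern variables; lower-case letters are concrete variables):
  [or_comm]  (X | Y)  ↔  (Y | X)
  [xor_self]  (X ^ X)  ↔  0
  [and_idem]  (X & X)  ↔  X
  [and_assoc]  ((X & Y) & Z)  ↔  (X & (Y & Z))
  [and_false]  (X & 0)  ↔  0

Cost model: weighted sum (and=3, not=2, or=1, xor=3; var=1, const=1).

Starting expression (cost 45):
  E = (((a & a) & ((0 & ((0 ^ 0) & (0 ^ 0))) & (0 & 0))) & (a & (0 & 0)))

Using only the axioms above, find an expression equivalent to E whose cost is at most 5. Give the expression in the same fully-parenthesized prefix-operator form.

1. [and_idem →] ((0 ^ 0) & (0 ^ 0))  →  (0 ^ 0);  E = (((a & a) & ((0 & (0 ^ 0)) & (0 & 0))) & (a & (0 & 0)))
2. [and_idem →] (a & a)  →  a;  E = ((a & ((0 & (0 ^ 0)) & (0 & 0))) & (a & (0 & 0)))
3. [xor_self →] (0 ^ 0)  →  0;  E = ((a & ((0 & 0) & (0 & 0))) & (a & (0 & 0)))
4. [and_idem →] ((0 & 0) & (0 & 0))  →  (0 & 0);  E = ((a & (0 & 0)) & (a & (0 & 0)))
5. [and_idem →] ((a & (0 & 0)) & (a & (0 & 0)))  →  (a & (0 & 0))
6. [and_idem →] (0 & 0)  →  0;  cost 5 ≤ 5, done

(a & 0)   [cost 5]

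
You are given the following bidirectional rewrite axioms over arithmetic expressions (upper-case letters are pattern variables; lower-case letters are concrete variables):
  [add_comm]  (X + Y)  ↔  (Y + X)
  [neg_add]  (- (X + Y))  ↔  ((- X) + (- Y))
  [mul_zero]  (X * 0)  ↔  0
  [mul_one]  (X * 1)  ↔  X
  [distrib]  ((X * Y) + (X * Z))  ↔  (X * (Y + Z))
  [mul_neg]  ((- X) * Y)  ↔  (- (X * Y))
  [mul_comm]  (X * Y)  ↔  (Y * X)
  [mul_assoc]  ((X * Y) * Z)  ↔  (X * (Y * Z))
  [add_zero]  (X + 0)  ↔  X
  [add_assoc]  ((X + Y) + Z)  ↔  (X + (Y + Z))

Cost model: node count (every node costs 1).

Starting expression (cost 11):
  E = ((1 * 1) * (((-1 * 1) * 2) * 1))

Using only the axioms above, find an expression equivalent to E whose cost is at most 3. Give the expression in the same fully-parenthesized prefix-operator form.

(-1 * 2)   [cost 3]

(1) (((-1 * 1) * 2) * 1)  =[mul_one →]=  ((-1 * 1) * 2)    ⊢ ((1 * 1) * ((-1 * 1) * 2))
(2) (1 * 1)  =[mul_one →]=  1    ⊢ (1 * ((-1 * 1) * 2))
(3) (1 * ((-1 * 1) * 2))  =[mul_comm →]=  (((-1 * 1) * 2) * 1)
(4) (((-1 * 1) * 2) * 1)  =[mul_assoc →]=  ((-1 * 1) * (2 * 1))
(5) (-1 * 1)  =[mul_one →]=  -1    ⊢ (-1 * (2 * 1))
(6) (2 * 1)  =[mul_one →]=  2    ⊢ cost 3, within 3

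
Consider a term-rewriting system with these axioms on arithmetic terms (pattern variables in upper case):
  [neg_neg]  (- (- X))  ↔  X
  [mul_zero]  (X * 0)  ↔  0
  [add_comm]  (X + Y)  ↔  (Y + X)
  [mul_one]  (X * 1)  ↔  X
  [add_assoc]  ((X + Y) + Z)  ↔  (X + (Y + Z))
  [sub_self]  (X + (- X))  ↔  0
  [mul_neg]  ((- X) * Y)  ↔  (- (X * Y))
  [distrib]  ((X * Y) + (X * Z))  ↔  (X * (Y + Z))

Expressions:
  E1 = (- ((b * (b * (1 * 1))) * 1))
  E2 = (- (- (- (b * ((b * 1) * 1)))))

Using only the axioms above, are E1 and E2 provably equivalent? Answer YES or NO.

YES

1. [mul_one →] ((b * (b * (1 * 1))) * 1)  →  (b * (b * (1 * 1)));  E1 = (- (b * (b * (1 * 1))))
2. [mul_one →] (1 * 1)  →  1;  E1 = (- (b * (b * 1)))
3. [neg_neg ←] (b * (b * 1))  →  (- (- (b * (b * 1))));  E1 = (- (- (- (b * (b * 1)))))
4. [mul_one ←] (b * 1)  →  ((b * 1) * 1);  this is E2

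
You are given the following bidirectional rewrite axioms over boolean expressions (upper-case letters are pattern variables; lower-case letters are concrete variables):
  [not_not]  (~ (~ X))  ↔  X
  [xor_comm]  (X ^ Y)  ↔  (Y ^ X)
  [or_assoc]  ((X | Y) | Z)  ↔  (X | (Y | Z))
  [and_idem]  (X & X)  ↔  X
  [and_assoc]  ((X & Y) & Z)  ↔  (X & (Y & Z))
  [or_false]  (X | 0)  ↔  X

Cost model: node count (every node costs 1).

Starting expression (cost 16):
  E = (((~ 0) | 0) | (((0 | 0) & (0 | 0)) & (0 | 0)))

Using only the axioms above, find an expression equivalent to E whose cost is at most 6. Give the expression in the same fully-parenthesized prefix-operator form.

step 1: and_idem (→) rewrites ((0 | 0) & (0 | 0)) into (0 | 0), now (((~ 0) | 0) | ((0 | 0) & (0 | 0)))
step 2: and_idem (→) rewrites ((0 | 0) & (0 | 0)) into (0 | 0), now (((~ 0) | 0) | (0 | 0))
step 3: or_false (→) rewrites ((~ 0) | 0) into (~ 0), reaching cost 6 (bound 6)

((~ 0) | (0 | 0))   [cost 6]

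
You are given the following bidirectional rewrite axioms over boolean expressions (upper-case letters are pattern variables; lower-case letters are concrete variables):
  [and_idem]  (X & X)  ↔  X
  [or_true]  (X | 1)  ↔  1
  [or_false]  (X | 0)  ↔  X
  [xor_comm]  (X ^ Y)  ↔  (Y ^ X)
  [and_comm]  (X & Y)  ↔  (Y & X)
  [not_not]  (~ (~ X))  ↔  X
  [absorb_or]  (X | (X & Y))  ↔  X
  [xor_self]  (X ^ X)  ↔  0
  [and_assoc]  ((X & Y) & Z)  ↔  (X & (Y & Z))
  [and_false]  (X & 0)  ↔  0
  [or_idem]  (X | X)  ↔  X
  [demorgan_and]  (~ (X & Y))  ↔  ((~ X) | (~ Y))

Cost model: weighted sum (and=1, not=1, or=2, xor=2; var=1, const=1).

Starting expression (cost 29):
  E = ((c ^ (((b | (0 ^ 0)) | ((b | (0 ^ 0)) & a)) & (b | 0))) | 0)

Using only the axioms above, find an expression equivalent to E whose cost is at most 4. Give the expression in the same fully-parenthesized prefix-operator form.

step 1: absorb_or (→) rewrites ((b | (0 ^ 0)) | ((b | (0 ^ 0)) & a)) into (b | (0 ^ 0)), now ((c ^ ((b | (0 ^ 0)) & (b | 0))) | 0)
step 2: xor_self (→) rewrites (0 ^ 0) into 0, now ((c ^ ((b | 0) & (b | 0))) | 0)
step 3: and_idem (→) rewrites ((b | 0) & (b | 0)) into (b | 0), now ((c ^ (b | 0)) | 0)
step 4: or_false (→) rewrites ((c ^ (b | 0)) | 0) into (c ^ (b | 0))
step 5: or_false (→) rewrites (b | 0) into b, reaching cost 4 (bound 4)

(c ^ b)   [cost 4]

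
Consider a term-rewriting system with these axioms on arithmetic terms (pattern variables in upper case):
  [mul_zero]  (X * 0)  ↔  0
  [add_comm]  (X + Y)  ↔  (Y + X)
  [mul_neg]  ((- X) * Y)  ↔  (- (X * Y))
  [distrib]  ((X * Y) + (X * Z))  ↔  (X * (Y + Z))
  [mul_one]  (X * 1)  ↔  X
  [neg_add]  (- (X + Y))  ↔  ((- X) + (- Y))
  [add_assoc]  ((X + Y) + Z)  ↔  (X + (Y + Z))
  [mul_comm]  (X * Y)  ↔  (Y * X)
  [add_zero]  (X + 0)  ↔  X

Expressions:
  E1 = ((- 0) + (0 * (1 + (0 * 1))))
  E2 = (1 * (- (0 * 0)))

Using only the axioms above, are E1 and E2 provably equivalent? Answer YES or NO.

1. [mul_one →] (0 * 1)  →  0;  E1 = ((- 0) + (0 * (1 + 0)))
2. [add_zero →] (1 + 0)  →  1;  E1 = ((- 0) + (0 * 1))
3. [mul_one →] (0 * 1)  →  0;  E1 = ((- 0) + 0)
4. [add_zero →] ((- 0) + 0)  →  (- 0)
5. [mul_one ←] (- 0)  →  ((- 0) * 1)
6. [mul_zero ←] 0  →  (0 * 0);  E1 = ((- (0 * 0)) * 1)
7. [mul_comm →] ((- (0 * 0)) * 1)  →  (1 * (- (0 * 0)));  this is E2

YES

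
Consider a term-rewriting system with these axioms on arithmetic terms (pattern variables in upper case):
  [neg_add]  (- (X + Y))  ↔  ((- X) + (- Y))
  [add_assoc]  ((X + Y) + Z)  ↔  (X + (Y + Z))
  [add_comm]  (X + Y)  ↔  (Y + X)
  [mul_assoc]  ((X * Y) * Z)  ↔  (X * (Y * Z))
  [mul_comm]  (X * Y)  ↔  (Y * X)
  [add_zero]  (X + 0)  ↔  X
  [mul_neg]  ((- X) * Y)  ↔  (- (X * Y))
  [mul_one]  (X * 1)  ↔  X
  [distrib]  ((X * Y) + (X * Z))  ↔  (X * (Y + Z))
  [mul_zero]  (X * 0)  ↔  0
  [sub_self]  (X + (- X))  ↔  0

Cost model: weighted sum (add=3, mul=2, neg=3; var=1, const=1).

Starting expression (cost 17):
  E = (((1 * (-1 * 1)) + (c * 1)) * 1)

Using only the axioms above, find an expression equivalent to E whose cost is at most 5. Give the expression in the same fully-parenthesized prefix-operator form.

(-1 + c)   [cost 5]

step 1: mul_one (→) rewrites (((1 * (-1 * 1)) + (c * 1)) * 1) into ((1 * (-1 * 1)) + (c * 1))
step 2: mul_comm (→) rewrites (1 * (-1 * 1)) into ((-1 * 1) * 1), now (((-1 * 1) * 1) + (c * 1))
step 3: mul_assoc (→) rewrites ((-1 * 1) * 1) into (-1 * (1 * 1)), now ((-1 * (1 * 1)) + (c * 1))
step 4: mul_one (→) rewrites (c * 1) into c, now ((-1 * (1 * 1)) + c)
step 5: mul_one (→) rewrites (1 * 1) into 1, now ((-1 * 1) + c)
step 6: mul_one (→) rewrites (-1 * 1) into -1, reaching cost 5 (bound 5)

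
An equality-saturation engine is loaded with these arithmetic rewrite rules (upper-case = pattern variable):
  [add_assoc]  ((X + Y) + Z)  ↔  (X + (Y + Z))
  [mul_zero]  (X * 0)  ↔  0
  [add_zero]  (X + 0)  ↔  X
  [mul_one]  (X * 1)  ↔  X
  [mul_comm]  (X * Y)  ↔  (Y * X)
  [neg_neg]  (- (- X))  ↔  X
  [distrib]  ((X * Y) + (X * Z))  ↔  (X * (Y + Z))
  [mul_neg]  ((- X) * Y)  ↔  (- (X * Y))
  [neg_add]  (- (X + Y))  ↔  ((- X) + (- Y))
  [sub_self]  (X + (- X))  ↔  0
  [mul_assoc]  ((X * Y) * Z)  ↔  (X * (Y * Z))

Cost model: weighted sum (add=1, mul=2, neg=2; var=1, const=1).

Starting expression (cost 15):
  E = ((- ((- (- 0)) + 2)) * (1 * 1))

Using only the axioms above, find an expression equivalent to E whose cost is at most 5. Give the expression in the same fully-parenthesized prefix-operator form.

step 1: mul_one (→) rewrites (1 * 1) into 1, now ((- ((- (- 0)) + 2)) * 1)
step 2: mul_one (→) rewrites ((- ((- (- 0)) + 2)) * 1) into (- ((- (- 0)) + 2))
step 3: neg_neg (→) rewrites (- (- 0)) into 0, reaching cost 5 (bound 5)

(- (0 + 2))   [cost 5]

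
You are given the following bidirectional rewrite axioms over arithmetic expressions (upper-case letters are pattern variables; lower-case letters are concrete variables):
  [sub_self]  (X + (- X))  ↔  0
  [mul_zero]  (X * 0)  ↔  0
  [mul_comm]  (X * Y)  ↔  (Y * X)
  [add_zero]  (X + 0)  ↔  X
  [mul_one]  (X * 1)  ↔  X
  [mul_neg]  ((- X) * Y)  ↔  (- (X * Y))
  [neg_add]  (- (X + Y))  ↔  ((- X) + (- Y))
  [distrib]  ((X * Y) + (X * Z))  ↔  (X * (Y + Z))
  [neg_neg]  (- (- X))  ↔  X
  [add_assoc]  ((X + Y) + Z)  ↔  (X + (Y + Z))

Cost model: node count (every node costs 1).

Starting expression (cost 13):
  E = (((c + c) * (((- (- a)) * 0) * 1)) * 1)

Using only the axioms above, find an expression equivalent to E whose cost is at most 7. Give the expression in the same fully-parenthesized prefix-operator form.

(1) (((- (- a)) * 0) * 1)  =[mul_one →]=  ((- (- a)) * 0)    ⊢ (((c + c) * ((- (- a)) * 0)) * 1)
(2) (((c + c) * ((- (- a)) * 0)) * 1)  =[mul_one →]=  ((c + c) * ((- (- a)) * 0))
(3) (- (- a))  =[neg_neg →]=  a    ⊢ cost 7, within 7

((c + c) * (a * 0))   [cost 7]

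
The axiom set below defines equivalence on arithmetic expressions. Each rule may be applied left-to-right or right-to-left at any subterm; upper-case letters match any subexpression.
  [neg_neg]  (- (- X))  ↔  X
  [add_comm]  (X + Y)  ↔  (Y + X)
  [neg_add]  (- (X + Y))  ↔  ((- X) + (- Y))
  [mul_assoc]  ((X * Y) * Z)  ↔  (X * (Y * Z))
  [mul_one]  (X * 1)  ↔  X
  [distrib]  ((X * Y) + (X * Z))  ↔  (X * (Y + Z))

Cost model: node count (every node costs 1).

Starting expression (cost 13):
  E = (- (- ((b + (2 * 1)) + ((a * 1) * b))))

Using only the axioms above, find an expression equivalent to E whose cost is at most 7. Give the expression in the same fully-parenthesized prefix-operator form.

(1) (- (- ((b + (2 * 1)) + ((a * 1) * b))))  =[neg_neg →]=  ((b + (2 * 1)) + ((a * 1) * b))
(2) (2 * 1)  =[mul_one →]=  2    ⊢ ((b + 2) + ((a * 1) * b))
(3) (a * 1)  =[mul_one →]=  a    ⊢ cost 7, within 7

((b + 2) + (a * b))   [cost 7]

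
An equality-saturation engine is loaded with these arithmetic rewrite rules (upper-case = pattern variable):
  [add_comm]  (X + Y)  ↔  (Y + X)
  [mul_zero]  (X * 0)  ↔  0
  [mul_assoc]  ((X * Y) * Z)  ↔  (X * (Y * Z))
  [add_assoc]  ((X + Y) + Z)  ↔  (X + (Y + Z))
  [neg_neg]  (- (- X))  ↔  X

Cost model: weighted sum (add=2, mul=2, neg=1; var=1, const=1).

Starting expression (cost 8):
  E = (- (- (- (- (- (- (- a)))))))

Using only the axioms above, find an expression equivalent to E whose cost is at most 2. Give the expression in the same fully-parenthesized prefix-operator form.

(1) (- (- a))  =[neg_neg →]=  a    ⊢ (- (- (- (- (- a)))))
(2) (- (- (- (- (- a)))))  =[neg_neg →]=  (- (- (- a)))
(3) (- (- a))  =[neg_neg →]=  a    ⊢ cost 2, within 2

(- a)   [cost 2]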